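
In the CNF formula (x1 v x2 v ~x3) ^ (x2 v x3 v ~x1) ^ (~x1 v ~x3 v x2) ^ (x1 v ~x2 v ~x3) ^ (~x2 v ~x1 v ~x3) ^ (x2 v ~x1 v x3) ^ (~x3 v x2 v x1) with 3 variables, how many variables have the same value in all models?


Find all satisfying assignments: 3 model(s).
Check which variables have the same value in every model.
Fixed variables: x3=F.
Backbone size = 1.

1


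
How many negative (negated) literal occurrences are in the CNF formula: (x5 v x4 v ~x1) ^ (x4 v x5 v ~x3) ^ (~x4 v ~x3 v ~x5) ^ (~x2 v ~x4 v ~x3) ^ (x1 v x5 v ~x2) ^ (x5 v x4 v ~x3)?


Scan each clause for negated literals.
Clause 1: 1 negative; Clause 2: 1 negative; Clause 3: 3 negative; Clause 4: 3 negative; Clause 5: 1 negative; Clause 6: 1 negative.
Total negative literal occurrences = 10.

10


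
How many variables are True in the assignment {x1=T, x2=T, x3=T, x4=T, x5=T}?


The weight is the number of variables assigned True.
True variables: x1, x2, x3, x4, x5.
Weight = 5.

5


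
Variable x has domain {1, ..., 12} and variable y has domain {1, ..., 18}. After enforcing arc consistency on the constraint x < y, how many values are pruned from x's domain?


For the constraint x < y, x needs a supporting value in y's domain.
x can be at most 17 (one less than y's maximum).
Valid x values from domain: 12 out of 12.
Pruned = 12 - 12 = 0.

0


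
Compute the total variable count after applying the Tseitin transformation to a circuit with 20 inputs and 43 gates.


The Tseitin transformation introduces one auxiliary variable per gate.
Total variables = inputs + gates = 20 + 43 = 63.

63


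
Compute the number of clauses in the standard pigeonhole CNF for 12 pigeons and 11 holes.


The PHP encoding has two parts:
1) At-least-one-hole clauses: 12 (one per pigeon, each with 11 literals).
2) At-most-one-pigeon-per-hole clauses: 11 holes * C(12,2) = 11 * 66 = 726.
Total clauses = 12 + 726 = 738.

738


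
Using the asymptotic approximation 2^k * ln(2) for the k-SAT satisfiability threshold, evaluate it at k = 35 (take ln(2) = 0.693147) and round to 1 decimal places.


Using the asymptotic formula: threshold ~ 2^k * ln(2).
2^35 = 34359738368.
34359738368 * 0.693147 = 23816349570.6.

23816349570.6


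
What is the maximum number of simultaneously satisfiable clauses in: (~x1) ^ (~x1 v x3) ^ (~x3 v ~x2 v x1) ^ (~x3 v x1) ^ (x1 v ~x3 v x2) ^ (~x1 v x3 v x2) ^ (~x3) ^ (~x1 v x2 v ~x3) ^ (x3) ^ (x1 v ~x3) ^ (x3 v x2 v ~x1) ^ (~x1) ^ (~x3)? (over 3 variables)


Enumerate all 8 truth assignments.
For each, count how many of the 13 clauses are satisfied.
The formula is not fully satisfiable, so the maximum is below 13.
Maximum simultaneously satisfiable clauses = 12.

12


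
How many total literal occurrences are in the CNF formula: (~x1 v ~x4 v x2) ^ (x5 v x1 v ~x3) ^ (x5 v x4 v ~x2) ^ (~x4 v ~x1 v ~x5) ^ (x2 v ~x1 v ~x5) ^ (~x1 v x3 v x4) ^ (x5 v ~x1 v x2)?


Clause lengths: 3, 3, 3, 3, 3, 3, 3.
Sum = 3 + 3 + 3 + 3 + 3 + 3 + 3 = 21.

21


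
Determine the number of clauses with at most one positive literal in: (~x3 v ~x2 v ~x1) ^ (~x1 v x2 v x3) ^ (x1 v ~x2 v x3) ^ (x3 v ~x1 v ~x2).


A Horn clause has at most one positive literal.
Clause 1: 0 positive lit(s) -> Horn
Clause 2: 2 positive lit(s) -> not Horn
Clause 3: 2 positive lit(s) -> not Horn
Clause 4: 1 positive lit(s) -> Horn
Total Horn clauses = 2.

2


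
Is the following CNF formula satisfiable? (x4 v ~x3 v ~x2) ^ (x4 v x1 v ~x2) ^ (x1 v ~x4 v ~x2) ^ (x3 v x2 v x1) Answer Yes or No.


Check all 16 possible truth assignments.
Number of satisfying assignments found: 9.
The formula is satisfiable.

Yes


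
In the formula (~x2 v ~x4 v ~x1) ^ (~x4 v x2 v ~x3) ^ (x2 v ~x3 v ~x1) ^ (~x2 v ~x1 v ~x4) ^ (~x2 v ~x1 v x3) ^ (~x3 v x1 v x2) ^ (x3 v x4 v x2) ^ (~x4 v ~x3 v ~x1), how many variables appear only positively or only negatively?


A pure literal appears in only one polarity across all clauses.
No pure literals found.
Count = 0.

0


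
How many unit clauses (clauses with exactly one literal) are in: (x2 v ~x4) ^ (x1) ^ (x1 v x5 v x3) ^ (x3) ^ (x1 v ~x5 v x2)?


A unit clause contains exactly one literal.
Unit clauses found: (x1), (x3).
Count = 2.

2


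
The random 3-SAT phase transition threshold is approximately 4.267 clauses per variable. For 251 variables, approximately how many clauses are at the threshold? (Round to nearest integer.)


The 3-SAT phase transition occurs at approximately 4.267 clauses per variable.
m = 4.267 * 251 = 1071.017.
Rounded to nearest integer: 1071.

1071


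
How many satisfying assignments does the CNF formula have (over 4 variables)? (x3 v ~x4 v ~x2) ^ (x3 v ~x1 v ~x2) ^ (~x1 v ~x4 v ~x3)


Enumerate all 16 truth assignments over 4 variables.
Test each against every clause.
Satisfying assignments found: 11.

11


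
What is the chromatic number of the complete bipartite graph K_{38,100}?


K_{38,100} is bipartite by definition: the two parts are independent sets, with every edge crossing between them.
Color all vertices in one part with color 1 and all vertices in the other part with color 2.
Since the graph has at least one edge, one color does not suffice.
Chromatic number = 2.

2


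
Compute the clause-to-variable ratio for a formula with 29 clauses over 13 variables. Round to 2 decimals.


Clause-to-variable ratio = clauses / variables.
29 / 13 = 2.23.

2.23


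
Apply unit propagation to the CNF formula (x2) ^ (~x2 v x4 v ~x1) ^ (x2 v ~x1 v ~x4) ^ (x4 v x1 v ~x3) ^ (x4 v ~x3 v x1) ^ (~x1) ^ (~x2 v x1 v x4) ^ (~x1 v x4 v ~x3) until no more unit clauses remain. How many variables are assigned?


Unit propagation repeatedly assigns the literal in any unit clause, then simplifies.
Assignments in order: x2 = T, x1 = F, x4 = T.
No further unit clauses remain.
Total variables assigned = 3.

3


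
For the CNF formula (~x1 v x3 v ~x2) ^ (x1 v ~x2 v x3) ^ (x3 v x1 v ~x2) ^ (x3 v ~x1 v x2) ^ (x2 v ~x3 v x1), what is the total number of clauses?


Each group enclosed in parentheses joined by ^ is one clause.
Counting the conjuncts: 5 clauses.

5


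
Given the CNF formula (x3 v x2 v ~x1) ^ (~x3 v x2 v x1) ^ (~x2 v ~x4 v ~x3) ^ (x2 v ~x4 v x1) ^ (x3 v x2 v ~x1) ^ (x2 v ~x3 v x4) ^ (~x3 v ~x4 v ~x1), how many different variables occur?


Identify each distinct variable in the formula.
Variables found: x1, x2, x3, x4.
Total distinct variables = 4.

4


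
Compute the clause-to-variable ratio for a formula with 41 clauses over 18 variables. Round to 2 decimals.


Clause-to-variable ratio = clauses / variables.
41 / 18 = 2.28.

2.28


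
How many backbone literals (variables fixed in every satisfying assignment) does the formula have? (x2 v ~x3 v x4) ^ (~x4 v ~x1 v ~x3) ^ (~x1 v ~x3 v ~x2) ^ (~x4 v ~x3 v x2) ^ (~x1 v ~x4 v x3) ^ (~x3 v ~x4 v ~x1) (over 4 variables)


Find all satisfying assignments: 8 model(s).
Check which variables have the same value in every model.
No variable is fixed across all models.
Backbone size = 0.

0


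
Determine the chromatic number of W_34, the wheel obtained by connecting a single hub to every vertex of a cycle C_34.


W_34 consists of the cycle C_34 together with a hub vertex adjacent to every cycle vertex.
The cycle C_34 needs 2 colors (even cycle -> 2).
The hub is adjacent to every cycle vertex, so it must receive a new color distinct from all of them.
Chromatic number = 2 + 1 = 3.

3


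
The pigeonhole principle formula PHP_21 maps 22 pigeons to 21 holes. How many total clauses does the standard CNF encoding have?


The PHP encoding has two parts:
1) At-least-one-hole clauses: 22 (one per pigeon, each with 21 literals).
2) At-most-one-pigeon-per-hole clauses: 21 holes * C(22,2) = 21 * 231 = 4851.
Total clauses = 22 + 4851 = 4873.

4873


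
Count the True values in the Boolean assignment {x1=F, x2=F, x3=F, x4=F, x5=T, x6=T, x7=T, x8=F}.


The weight is the number of variables assigned True.
True variables: x5, x6, x7.
Weight = 3.

3


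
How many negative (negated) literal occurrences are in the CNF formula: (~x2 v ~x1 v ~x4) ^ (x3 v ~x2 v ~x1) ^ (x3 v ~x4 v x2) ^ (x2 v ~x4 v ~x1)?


Scan each clause for negated literals.
Clause 1: 3 negative; Clause 2: 2 negative; Clause 3: 1 negative; Clause 4: 2 negative.
Total negative literal occurrences = 8.

8


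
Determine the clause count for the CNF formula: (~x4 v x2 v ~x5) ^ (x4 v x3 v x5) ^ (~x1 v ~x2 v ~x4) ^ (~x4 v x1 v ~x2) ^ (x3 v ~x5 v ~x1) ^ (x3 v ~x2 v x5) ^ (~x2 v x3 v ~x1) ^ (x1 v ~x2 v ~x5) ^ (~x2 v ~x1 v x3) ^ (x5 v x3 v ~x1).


Each group enclosed in parentheses joined by ^ is one clause.
Counting the conjuncts: 10 clauses.

10


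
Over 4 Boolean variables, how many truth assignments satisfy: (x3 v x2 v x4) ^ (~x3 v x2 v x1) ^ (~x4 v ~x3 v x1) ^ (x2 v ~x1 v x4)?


Enumerate all 16 truth assignments over 4 variables.
Test each against every clause.
Satisfying assignments found: 10.

10


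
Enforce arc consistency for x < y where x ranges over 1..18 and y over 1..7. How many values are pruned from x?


For the constraint x < y, x needs a supporting value in y's domain.
x can be at most 6 (one less than y's maximum).
Valid x values from domain: 6 out of 18.
Pruned = 18 - 6 = 12.

12


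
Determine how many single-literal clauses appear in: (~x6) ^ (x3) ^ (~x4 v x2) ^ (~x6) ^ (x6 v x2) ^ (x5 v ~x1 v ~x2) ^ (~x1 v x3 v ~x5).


A unit clause contains exactly one literal.
Unit clauses found: (~x6), (x3), (~x6).
Count = 3.

3


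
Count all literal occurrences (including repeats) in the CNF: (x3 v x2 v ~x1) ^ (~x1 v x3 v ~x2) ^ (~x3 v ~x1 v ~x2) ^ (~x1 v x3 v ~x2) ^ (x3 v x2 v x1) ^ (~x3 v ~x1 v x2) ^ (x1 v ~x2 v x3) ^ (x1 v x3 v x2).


Clause lengths: 3, 3, 3, 3, 3, 3, 3, 3.
Sum = 3 + 3 + 3 + 3 + 3 + 3 + 3 + 3 = 24.

24


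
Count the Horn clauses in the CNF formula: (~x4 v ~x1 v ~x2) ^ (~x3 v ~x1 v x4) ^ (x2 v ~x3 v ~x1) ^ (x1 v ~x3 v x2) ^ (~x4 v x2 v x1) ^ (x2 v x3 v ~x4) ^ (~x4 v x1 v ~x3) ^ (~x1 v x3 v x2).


A Horn clause has at most one positive literal.
Clause 1: 0 positive lit(s) -> Horn
Clause 2: 1 positive lit(s) -> Horn
Clause 3: 1 positive lit(s) -> Horn
Clause 4: 2 positive lit(s) -> not Horn
Clause 5: 2 positive lit(s) -> not Horn
Clause 6: 2 positive lit(s) -> not Horn
Clause 7: 1 positive lit(s) -> Horn
Clause 8: 2 positive lit(s) -> not Horn
Total Horn clauses = 4.

4


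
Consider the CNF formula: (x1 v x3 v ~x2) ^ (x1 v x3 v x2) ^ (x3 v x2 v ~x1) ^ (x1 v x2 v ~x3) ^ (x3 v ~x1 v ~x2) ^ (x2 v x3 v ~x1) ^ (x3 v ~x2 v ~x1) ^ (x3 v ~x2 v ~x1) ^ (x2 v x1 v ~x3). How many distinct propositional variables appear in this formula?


Identify each distinct variable in the formula.
Variables found: x1, x2, x3.
Total distinct variables = 3.

3


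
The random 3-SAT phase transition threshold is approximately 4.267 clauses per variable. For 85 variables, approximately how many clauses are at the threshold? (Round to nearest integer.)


The 3-SAT phase transition occurs at approximately 4.267 clauses per variable.
m = 4.267 * 85 = 362.695.
Rounded to nearest integer: 363.

363


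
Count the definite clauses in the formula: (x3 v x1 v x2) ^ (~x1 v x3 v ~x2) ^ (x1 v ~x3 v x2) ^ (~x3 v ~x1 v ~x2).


A definite clause has exactly one positive literal.
Clause 1: 3 positive -> not definite
Clause 2: 1 positive -> definite
Clause 3: 2 positive -> not definite
Clause 4: 0 positive -> not definite
Definite clause count = 1.

1


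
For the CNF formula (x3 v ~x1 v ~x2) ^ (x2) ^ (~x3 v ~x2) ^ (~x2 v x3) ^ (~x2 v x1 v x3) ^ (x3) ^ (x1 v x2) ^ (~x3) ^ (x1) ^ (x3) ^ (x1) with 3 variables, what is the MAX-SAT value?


Enumerate all 8 truth assignments.
For each, count how many of the 11 clauses are satisfied.
The formula is not fully satisfiable, so the maximum is below 11.
Maximum simultaneously satisfiable clauses = 9.

9


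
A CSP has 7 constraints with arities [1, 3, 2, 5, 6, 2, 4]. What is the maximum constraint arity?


The arities are: 1, 3, 2, 5, 6, 2, 4.
Scan for the maximum value.
Maximum arity = 6.

6


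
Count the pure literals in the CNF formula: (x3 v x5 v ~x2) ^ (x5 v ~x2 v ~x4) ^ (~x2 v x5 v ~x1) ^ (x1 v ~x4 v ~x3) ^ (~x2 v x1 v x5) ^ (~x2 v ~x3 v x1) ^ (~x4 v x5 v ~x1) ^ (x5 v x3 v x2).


A pure literal appears in only one polarity across all clauses.
Pure literals: x4 (negative only), x5 (positive only).
Count = 2.

2


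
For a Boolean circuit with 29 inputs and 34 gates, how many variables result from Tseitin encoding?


The Tseitin transformation introduces one auxiliary variable per gate.
Total variables = inputs + gates = 29 + 34 = 63.

63


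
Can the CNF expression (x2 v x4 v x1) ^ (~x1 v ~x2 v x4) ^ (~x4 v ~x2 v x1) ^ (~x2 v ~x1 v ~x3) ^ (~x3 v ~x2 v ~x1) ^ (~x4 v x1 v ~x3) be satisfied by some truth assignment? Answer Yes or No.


Check all 16 possible truth assignments.
Number of satisfying assignments found: 8.
The formula is satisfiable.

Yes


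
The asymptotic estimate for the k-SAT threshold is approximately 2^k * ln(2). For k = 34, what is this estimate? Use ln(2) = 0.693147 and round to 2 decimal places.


Using the asymptotic formula: threshold ~ 2^k * ln(2).
2^34 = 17179869184.
17179869184 * 0.693147 = 11908174785.28.

11908174785.28


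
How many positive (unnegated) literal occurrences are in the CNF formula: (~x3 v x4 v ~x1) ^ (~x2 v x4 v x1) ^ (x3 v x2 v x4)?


Scan each clause for unnegated literals.
Clause 1: 1 positive; Clause 2: 2 positive; Clause 3: 3 positive.
Total positive literal occurrences = 6.

6


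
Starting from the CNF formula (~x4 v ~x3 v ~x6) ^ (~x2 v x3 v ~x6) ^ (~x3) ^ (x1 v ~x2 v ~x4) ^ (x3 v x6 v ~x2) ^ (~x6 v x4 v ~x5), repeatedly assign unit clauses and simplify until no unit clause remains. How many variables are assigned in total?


Unit propagation repeatedly assigns the literal in any unit clause, then simplifies.
Assignments in order: x3 = F.
No further unit clauses remain.
Total variables assigned = 1.

1


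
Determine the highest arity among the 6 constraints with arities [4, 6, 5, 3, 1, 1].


The arities are: 4, 6, 5, 3, 1, 1.
Scan for the maximum value.
Maximum arity = 6.

6


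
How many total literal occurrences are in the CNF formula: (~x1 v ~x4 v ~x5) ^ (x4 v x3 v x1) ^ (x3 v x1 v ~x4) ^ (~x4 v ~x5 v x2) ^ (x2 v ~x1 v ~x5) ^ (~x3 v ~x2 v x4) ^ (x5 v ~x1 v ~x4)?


Clause lengths: 3, 3, 3, 3, 3, 3, 3.
Sum = 3 + 3 + 3 + 3 + 3 + 3 + 3 = 21.

21


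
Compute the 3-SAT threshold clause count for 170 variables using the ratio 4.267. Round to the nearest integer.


The 3-SAT phase transition occurs at approximately 4.267 clauses per variable.
m = 4.267 * 170 = 725.39.
Rounded to nearest integer: 725.

725


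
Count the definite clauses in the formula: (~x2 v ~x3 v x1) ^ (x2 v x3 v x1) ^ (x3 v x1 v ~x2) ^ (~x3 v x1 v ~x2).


A definite clause has exactly one positive literal.
Clause 1: 1 positive -> definite
Clause 2: 3 positive -> not definite
Clause 3: 2 positive -> not definite
Clause 4: 1 positive -> definite
Definite clause count = 2.

2


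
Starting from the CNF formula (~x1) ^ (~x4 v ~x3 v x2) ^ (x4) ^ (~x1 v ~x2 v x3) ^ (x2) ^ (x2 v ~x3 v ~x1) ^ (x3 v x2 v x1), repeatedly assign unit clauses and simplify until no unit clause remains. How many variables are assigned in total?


Unit propagation repeatedly assigns the literal in any unit clause, then simplifies.
Assignments in order: x1 = F, x4 = T, x2 = T.
No further unit clauses remain.
Total variables assigned = 3.

3


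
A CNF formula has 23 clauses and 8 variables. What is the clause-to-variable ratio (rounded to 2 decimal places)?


Clause-to-variable ratio = clauses / variables.
23 / 8 = 2.88.

2.88


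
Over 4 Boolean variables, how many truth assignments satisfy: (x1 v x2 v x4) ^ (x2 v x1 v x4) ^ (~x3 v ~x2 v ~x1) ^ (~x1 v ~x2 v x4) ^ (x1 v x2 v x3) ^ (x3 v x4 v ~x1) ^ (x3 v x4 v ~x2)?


Enumerate all 16 truth assignments over 4 variables.
Test each against every clause.
Satisfying assignments found: 8.

8


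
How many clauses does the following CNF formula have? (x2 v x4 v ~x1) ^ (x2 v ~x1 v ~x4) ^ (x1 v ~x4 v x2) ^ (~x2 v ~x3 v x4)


Each group enclosed in parentheses joined by ^ is one clause.
Counting the conjuncts: 4 clauses.

4


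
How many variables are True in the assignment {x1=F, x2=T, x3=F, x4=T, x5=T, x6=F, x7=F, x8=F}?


The weight is the number of variables assigned True.
True variables: x2, x4, x5.
Weight = 3.

3


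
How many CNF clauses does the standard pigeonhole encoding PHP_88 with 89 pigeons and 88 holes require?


The PHP encoding has two parts:
1) At-least-one-hole clauses: 89 (one per pigeon, each with 88 literals).
2) At-most-one-pigeon-per-hole clauses: 88 holes * C(89,2) = 88 * 3916 = 344608.
Total clauses = 89 + 344608 = 344697.

344697


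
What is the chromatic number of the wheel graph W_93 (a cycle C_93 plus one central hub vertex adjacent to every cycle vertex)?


W_93 consists of the cycle C_93 together with a hub vertex adjacent to every cycle vertex.
The cycle C_93 needs 3 colors (odd cycle -> 3).
The hub is adjacent to every cycle vertex, so it must receive a new color distinct from all of them.
Chromatic number = 3 + 1 = 4.

4


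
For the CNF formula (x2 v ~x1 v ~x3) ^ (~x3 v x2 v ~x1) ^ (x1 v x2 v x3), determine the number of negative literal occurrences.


Scan each clause for negated literals.
Clause 1: 2 negative; Clause 2: 2 negative; Clause 3: 0 negative.
Total negative literal occurrences = 4.

4


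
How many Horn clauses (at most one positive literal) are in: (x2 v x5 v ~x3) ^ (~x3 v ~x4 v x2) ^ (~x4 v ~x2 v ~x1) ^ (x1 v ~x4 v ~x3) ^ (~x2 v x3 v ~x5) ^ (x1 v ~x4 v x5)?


A Horn clause has at most one positive literal.
Clause 1: 2 positive lit(s) -> not Horn
Clause 2: 1 positive lit(s) -> Horn
Clause 3: 0 positive lit(s) -> Horn
Clause 4: 1 positive lit(s) -> Horn
Clause 5: 1 positive lit(s) -> Horn
Clause 6: 2 positive lit(s) -> not Horn
Total Horn clauses = 4.

4


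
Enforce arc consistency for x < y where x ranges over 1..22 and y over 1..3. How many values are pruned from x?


For the constraint x < y, x needs a supporting value in y's domain.
x can be at most 2 (one less than y's maximum).
Valid x values from domain: 2 out of 22.
Pruned = 22 - 2 = 20.

20


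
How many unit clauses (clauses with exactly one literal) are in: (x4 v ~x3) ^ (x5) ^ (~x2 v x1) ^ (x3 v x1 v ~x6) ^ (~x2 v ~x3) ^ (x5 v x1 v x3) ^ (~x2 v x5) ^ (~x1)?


A unit clause contains exactly one literal.
Unit clauses found: (x5), (~x1).
Count = 2.

2


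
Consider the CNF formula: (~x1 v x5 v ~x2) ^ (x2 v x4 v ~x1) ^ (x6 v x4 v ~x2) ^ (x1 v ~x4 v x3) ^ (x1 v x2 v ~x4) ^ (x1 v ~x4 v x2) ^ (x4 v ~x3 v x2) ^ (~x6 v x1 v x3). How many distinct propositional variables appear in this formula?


Identify each distinct variable in the formula.
Variables found: x1, x2, x3, x4, x5, x6.
Total distinct variables = 6.

6


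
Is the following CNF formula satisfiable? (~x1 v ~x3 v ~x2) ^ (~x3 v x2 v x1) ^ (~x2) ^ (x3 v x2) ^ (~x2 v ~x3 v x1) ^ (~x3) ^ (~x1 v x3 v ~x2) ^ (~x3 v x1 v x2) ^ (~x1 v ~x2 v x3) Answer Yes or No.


Check all 8 possible truth assignments.
Number of satisfying assignments found: 0.
The formula is unsatisfiable.

No


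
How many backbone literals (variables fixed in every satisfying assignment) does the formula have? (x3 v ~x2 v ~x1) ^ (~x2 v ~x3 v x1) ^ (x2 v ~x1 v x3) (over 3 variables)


Find all satisfying assignments: 5 model(s).
Check which variables have the same value in every model.
No variable is fixed across all models.
Backbone size = 0.

0


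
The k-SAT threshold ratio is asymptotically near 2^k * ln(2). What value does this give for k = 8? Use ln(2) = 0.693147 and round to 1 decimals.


Using the asymptotic formula: threshold ~ 2^k * ln(2).
2^8 = 256.
256 * 0.693147 = 177.4.

177.4


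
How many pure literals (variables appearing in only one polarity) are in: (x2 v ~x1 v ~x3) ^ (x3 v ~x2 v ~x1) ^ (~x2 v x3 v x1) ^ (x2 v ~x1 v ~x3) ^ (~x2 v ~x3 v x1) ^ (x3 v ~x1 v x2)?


A pure literal appears in only one polarity across all clauses.
No pure literals found.
Count = 0.

0


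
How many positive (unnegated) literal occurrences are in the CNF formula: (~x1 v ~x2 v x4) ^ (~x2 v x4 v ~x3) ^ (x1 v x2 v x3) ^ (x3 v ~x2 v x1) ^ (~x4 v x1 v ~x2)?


Scan each clause for unnegated literals.
Clause 1: 1 positive; Clause 2: 1 positive; Clause 3: 3 positive; Clause 4: 2 positive; Clause 5: 1 positive.
Total positive literal occurrences = 8.

8


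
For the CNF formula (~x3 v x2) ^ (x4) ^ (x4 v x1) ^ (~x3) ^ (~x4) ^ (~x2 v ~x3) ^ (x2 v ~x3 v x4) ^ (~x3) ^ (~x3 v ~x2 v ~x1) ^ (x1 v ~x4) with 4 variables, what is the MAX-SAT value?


Enumerate all 16 truth assignments.
For each, count how many of the 10 clauses are satisfied.
The formula is not fully satisfiable, so the maximum is below 10.
Maximum simultaneously satisfiable clauses = 9.

9


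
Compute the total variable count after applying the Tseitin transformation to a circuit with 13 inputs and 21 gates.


The Tseitin transformation introduces one auxiliary variable per gate.
Total variables = inputs + gates = 13 + 21 = 34.

34


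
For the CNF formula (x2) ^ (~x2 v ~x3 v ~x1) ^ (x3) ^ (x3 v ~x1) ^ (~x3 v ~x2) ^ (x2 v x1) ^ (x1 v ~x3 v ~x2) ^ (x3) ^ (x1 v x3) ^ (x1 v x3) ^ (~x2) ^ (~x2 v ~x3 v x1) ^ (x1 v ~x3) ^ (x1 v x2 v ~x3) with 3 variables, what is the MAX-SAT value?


Enumerate all 8 truth assignments.
For each, count how many of the 14 clauses are satisfied.
The formula is not fully satisfiable, so the maximum is below 14.
Maximum simultaneously satisfiable clauses = 13.

13


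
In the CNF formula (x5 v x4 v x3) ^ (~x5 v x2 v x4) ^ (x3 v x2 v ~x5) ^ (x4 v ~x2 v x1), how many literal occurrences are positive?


Scan each clause for unnegated literals.
Clause 1: 3 positive; Clause 2: 2 positive; Clause 3: 2 positive; Clause 4: 2 positive.
Total positive literal occurrences = 9.

9


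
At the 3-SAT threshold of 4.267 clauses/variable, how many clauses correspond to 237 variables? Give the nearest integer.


The 3-SAT phase transition occurs at approximately 4.267 clauses per variable.
m = 4.267 * 237 = 1011.279.
Rounded to nearest integer: 1011.

1011


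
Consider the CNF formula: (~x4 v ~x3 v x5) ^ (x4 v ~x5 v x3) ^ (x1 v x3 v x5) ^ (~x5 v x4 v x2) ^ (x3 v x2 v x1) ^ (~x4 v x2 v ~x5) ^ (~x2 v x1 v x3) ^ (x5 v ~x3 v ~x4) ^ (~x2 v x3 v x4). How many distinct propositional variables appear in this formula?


Identify each distinct variable in the formula.
Variables found: x1, x2, x3, x4, x5.
Total distinct variables = 5.

5


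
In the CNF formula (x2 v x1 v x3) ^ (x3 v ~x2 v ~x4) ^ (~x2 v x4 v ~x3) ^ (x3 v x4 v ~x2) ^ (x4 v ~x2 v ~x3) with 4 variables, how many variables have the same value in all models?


Find all satisfying assignments: 8 model(s).
Check which variables have the same value in every model.
No variable is fixed across all models.
Backbone size = 0.

0


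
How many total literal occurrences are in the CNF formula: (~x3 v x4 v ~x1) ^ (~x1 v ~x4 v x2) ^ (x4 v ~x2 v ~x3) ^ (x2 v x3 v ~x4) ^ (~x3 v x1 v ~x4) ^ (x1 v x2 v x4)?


Clause lengths: 3, 3, 3, 3, 3, 3.
Sum = 3 + 3 + 3 + 3 + 3 + 3 = 18.

18


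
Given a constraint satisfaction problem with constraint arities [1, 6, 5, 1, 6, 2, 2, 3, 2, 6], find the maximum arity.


The arities are: 1, 6, 5, 1, 6, 2, 2, 3, 2, 6.
Scan for the maximum value.
Maximum arity = 6.

6


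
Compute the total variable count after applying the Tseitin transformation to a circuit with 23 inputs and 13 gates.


The Tseitin transformation introduces one auxiliary variable per gate.
Total variables = inputs + gates = 23 + 13 = 36.

36


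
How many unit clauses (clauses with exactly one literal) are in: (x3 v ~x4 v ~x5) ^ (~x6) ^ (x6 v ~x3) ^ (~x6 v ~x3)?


A unit clause contains exactly one literal.
Unit clauses found: (~x6).
Count = 1.

1


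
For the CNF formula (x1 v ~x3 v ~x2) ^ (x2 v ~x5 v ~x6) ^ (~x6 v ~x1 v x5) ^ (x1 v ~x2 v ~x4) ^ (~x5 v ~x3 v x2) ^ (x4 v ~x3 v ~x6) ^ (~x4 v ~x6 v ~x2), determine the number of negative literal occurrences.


Scan each clause for negated literals.
Clause 1: 2 negative; Clause 2: 2 negative; Clause 3: 2 negative; Clause 4: 2 negative; Clause 5: 2 negative; Clause 6: 2 negative; Clause 7: 3 negative.
Total negative literal occurrences = 15.

15


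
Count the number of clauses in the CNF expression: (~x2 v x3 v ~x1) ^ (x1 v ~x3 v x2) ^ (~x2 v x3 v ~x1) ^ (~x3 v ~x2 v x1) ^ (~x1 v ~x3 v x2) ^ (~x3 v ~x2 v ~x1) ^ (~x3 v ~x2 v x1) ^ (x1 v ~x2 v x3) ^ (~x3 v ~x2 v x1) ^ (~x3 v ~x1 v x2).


Each group enclosed in parentheses joined by ^ is one clause.
Counting the conjuncts: 10 clauses.

10


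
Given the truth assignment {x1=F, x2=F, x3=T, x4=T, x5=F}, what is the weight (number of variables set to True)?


The weight is the number of variables assigned True.
True variables: x3, x4.
Weight = 2.

2


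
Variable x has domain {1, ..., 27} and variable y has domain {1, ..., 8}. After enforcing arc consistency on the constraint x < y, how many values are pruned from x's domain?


For the constraint x < y, x needs a supporting value in y's domain.
x can be at most 7 (one less than y's maximum).
Valid x values from domain: 7 out of 27.
Pruned = 27 - 7 = 20.

20


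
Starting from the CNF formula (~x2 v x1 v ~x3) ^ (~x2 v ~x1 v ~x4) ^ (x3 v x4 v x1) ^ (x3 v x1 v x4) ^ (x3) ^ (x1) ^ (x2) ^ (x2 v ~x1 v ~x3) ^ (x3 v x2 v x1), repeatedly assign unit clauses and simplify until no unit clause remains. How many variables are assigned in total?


Unit propagation repeatedly assigns the literal in any unit clause, then simplifies.
Assignments in order: x3 = T, x1 = T, x2 = T, x4 = F.
No further unit clauses remain.
Total variables assigned = 4.

4


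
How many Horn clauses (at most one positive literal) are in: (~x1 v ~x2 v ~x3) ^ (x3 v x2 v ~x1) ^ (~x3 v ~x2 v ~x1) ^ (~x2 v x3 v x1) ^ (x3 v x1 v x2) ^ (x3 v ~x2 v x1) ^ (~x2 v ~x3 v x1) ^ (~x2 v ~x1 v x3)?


A Horn clause has at most one positive literal.
Clause 1: 0 positive lit(s) -> Horn
Clause 2: 2 positive lit(s) -> not Horn
Clause 3: 0 positive lit(s) -> Horn
Clause 4: 2 positive lit(s) -> not Horn
Clause 5: 3 positive lit(s) -> not Horn
Clause 6: 2 positive lit(s) -> not Horn
Clause 7: 1 positive lit(s) -> Horn
Clause 8: 1 positive lit(s) -> Horn
Total Horn clauses = 4.

4


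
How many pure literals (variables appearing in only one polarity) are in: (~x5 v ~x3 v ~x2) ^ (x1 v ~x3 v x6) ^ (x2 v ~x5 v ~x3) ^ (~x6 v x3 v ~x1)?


A pure literal appears in only one polarity across all clauses.
Pure literals: x5 (negative only).
Count = 1.

1


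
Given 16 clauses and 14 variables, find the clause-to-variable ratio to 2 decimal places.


Clause-to-variable ratio = clauses / variables.
16 / 14 = 1.14.

1.14


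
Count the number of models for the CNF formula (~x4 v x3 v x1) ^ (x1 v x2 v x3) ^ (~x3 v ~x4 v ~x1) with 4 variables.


Enumerate all 16 truth assignments over 4 variables.
Test each against every clause.
Satisfying assignments found: 11.

11


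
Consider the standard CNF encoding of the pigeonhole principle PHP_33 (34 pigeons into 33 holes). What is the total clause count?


The PHP encoding has two parts:
1) At-least-one-hole clauses: 34 (one per pigeon, each with 33 literals).
2) At-most-one-pigeon-per-hole clauses: 33 holes * C(34,2) = 33 * 561 = 18513.
Total clauses = 34 + 18513 = 18547.

18547


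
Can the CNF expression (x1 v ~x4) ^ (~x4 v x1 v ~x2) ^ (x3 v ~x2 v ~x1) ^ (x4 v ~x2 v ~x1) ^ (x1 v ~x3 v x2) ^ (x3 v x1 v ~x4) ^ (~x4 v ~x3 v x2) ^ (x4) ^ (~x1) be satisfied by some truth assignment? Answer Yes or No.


Check all 16 possible truth assignments.
Number of satisfying assignments found: 0.
The formula is unsatisfiable.

No


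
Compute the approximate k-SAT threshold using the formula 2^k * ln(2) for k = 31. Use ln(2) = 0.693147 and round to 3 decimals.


Using the asymptotic formula: threshold ~ 2^k * ln(2).
2^31 = 2147483648.
2147483648 * 0.693147 = 1488521848.16.

1488521848.16


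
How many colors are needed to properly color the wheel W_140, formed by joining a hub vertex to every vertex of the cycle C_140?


W_140 consists of the cycle C_140 together with a hub vertex adjacent to every cycle vertex.
The cycle C_140 needs 2 colors (even cycle -> 2).
The hub is adjacent to every cycle vertex, so it must receive a new color distinct from all of them.
Chromatic number = 2 + 1 = 3.

3


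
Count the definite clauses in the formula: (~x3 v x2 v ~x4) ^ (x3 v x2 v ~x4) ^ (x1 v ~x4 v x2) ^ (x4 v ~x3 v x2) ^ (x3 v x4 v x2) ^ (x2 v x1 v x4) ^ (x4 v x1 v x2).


A definite clause has exactly one positive literal.
Clause 1: 1 positive -> definite
Clause 2: 2 positive -> not definite
Clause 3: 2 positive -> not definite
Clause 4: 2 positive -> not definite
Clause 5: 3 positive -> not definite
Clause 6: 3 positive -> not definite
Clause 7: 3 positive -> not definite
Definite clause count = 1.

1


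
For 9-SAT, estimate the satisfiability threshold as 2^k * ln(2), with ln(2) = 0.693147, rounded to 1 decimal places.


Using the asymptotic formula: threshold ~ 2^k * ln(2).
2^9 = 512.
512 * 0.693147 = 354.9.

354.9


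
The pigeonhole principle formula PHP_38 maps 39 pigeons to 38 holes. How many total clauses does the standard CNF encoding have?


The PHP encoding has two parts:
1) At-least-one-hole clauses: 39 (one per pigeon, each with 38 literals).
2) At-most-one-pigeon-per-hole clauses: 38 holes * C(39,2) = 38 * 741 = 28158.
Total clauses = 39 + 28158 = 28197.

28197


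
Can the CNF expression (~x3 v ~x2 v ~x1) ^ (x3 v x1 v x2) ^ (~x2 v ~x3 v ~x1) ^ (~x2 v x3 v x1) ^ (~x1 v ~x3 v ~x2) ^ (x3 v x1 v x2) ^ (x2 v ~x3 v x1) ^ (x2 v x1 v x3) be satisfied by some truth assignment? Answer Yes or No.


Check all 8 possible truth assignments.
Number of satisfying assignments found: 4.
The formula is satisfiable.

Yes


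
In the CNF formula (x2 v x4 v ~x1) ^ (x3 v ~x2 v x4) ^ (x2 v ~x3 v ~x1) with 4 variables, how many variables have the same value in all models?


Find all satisfying assignments: 11 model(s).
Check which variables have the same value in every model.
No variable is fixed across all models.
Backbone size = 0.

0


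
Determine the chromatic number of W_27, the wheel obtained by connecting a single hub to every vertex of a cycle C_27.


W_27 consists of the cycle C_27 together with a hub vertex adjacent to every cycle vertex.
The cycle C_27 needs 3 colors (odd cycle -> 3).
The hub is adjacent to every cycle vertex, so it must receive a new color distinct from all of them.
Chromatic number = 3 + 1 = 4.

4


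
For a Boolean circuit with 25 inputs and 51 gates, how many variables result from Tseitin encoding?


The Tseitin transformation introduces one auxiliary variable per gate.
Total variables = inputs + gates = 25 + 51 = 76.

76


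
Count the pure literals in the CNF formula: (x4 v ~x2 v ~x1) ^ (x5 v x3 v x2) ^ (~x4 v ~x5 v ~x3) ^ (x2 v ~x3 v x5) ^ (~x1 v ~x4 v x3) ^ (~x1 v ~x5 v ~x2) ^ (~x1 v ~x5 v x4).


A pure literal appears in only one polarity across all clauses.
Pure literals: x1 (negative only).
Count = 1.

1


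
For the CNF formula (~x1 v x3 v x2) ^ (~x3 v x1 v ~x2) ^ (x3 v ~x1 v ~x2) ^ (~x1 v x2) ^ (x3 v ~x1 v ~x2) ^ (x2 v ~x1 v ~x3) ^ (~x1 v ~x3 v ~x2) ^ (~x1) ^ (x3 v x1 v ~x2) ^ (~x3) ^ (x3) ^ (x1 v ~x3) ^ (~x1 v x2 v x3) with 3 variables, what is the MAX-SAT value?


Enumerate all 8 truth assignments.
For each, count how many of the 13 clauses are satisfied.
The formula is not fully satisfiable, so the maximum is below 13.
Maximum simultaneously satisfiable clauses = 12.

12


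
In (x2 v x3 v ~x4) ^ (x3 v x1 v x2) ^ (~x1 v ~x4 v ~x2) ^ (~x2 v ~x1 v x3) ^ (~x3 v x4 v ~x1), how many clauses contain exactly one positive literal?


A definite clause has exactly one positive literal.
Clause 1: 2 positive -> not definite
Clause 2: 3 positive -> not definite
Clause 3: 0 positive -> not definite
Clause 4: 1 positive -> definite
Clause 5: 1 positive -> definite
Definite clause count = 2.

2


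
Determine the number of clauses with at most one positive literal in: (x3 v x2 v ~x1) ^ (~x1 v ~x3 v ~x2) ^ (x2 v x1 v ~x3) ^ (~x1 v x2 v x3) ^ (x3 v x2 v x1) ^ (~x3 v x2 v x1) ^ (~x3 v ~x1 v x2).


A Horn clause has at most one positive literal.
Clause 1: 2 positive lit(s) -> not Horn
Clause 2: 0 positive lit(s) -> Horn
Clause 3: 2 positive lit(s) -> not Horn
Clause 4: 2 positive lit(s) -> not Horn
Clause 5: 3 positive lit(s) -> not Horn
Clause 6: 2 positive lit(s) -> not Horn
Clause 7: 1 positive lit(s) -> Horn
Total Horn clauses = 2.

2


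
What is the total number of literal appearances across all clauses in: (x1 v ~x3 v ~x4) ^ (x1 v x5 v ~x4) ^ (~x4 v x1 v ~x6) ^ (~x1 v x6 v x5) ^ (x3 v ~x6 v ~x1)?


Clause lengths: 3, 3, 3, 3, 3.
Sum = 3 + 3 + 3 + 3 + 3 = 15.

15


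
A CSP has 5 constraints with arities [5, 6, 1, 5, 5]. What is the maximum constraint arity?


The arities are: 5, 6, 1, 5, 5.
Scan for the maximum value.
Maximum arity = 6.

6


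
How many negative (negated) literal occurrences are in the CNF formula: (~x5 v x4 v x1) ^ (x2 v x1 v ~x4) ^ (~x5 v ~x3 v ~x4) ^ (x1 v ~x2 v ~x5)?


Scan each clause for negated literals.
Clause 1: 1 negative; Clause 2: 1 negative; Clause 3: 3 negative; Clause 4: 2 negative.
Total negative literal occurrences = 7.

7


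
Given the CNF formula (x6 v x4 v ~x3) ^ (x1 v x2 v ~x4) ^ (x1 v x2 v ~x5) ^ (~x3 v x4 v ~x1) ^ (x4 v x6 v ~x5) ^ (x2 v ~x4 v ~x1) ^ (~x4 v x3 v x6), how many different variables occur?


Identify each distinct variable in the formula.
Variables found: x1, x2, x3, x4, x5, x6.
Total distinct variables = 6.

6


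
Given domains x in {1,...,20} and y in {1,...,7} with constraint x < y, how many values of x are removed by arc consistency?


For the constraint x < y, x needs a supporting value in y's domain.
x can be at most 6 (one less than y's maximum).
Valid x values from domain: 6 out of 20.
Pruned = 20 - 6 = 14.

14


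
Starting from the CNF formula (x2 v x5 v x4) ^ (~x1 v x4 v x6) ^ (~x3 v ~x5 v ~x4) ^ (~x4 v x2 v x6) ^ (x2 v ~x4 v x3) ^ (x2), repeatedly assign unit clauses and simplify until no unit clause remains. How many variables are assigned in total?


Unit propagation repeatedly assigns the literal in any unit clause, then simplifies.
Assignments in order: x2 = T.
No further unit clauses remain.
Total variables assigned = 1.

1


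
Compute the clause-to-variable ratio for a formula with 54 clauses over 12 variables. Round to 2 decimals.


Clause-to-variable ratio = clauses / variables.
54 / 12 = 4.5.

4.5


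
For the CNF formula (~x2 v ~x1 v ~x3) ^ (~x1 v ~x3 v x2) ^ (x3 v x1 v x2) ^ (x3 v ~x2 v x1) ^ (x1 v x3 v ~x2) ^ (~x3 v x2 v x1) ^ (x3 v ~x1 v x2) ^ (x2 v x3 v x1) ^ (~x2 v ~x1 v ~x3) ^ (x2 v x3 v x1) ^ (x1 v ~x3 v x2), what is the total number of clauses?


Each group enclosed in parentheses joined by ^ is one clause.
Counting the conjuncts: 11 clauses.

11


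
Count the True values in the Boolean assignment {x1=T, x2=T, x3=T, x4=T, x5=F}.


The weight is the number of variables assigned True.
True variables: x1, x2, x3, x4.
Weight = 4.

4


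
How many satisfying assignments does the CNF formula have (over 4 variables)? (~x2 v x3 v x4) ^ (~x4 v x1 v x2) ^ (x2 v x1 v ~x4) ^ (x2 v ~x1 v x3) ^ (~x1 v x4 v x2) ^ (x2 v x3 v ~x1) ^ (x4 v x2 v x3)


Enumerate all 16 truth assignments over 4 variables.
Test each against every clause.
Satisfying assignments found: 8.

8


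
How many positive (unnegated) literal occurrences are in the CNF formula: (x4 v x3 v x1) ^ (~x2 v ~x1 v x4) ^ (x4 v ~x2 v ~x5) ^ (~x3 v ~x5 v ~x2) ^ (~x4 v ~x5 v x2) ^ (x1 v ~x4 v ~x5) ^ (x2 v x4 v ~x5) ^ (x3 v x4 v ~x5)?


Scan each clause for unnegated literals.
Clause 1: 3 positive; Clause 2: 1 positive; Clause 3: 1 positive; Clause 4: 0 positive; Clause 5: 1 positive; Clause 6: 1 positive; Clause 7: 2 positive; Clause 8: 2 positive.
Total positive literal occurrences = 11.

11


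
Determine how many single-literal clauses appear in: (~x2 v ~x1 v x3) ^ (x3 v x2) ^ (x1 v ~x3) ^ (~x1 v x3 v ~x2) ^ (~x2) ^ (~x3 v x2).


A unit clause contains exactly one literal.
Unit clauses found: (~x2).
Count = 1.

1


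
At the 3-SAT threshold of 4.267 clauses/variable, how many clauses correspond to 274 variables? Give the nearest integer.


The 3-SAT phase transition occurs at approximately 4.267 clauses per variable.
m = 4.267 * 274 = 1169.158.
Rounded to nearest integer: 1169.

1169


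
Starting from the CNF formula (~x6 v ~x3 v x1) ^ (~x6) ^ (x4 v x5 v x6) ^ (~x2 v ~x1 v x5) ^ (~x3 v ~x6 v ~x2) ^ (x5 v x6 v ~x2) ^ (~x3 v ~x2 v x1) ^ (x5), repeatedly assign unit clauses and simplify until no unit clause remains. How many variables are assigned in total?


Unit propagation repeatedly assigns the literal in any unit clause, then simplifies.
Assignments in order: x6 = F, x5 = T.
No further unit clauses remain.
Total variables assigned = 2.

2


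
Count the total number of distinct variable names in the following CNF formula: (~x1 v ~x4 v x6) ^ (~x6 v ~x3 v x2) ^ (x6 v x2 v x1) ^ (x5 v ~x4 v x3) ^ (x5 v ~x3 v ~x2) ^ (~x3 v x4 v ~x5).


Identify each distinct variable in the formula.
Variables found: x1, x2, x3, x4, x5, x6.
Total distinct variables = 6.

6


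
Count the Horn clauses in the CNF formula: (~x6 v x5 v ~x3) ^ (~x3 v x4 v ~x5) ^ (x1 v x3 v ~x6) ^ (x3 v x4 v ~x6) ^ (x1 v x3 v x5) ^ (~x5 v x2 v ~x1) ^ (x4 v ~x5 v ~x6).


A Horn clause has at most one positive literal.
Clause 1: 1 positive lit(s) -> Horn
Clause 2: 1 positive lit(s) -> Horn
Clause 3: 2 positive lit(s) -> not Horn
Clause 4: 2 positive lit(s) -> not Horn
Clause 5: 3 positive lit(s) -> not Horn
Clause 6: 1 positive lit(s) -> Horn
Clause 7: 1 positive lit(s) -> Horn
Total Horn clauses = 4.

4


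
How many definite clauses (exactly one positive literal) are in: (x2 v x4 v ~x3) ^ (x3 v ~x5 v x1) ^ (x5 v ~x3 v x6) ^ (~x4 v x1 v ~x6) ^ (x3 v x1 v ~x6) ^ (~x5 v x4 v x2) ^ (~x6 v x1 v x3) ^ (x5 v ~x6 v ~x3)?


A definite clause has exactly one positive literal.
Clause 1: 2 positive -> not definite
Clause 2: 2 positive -> not definite
Clause 3: 2 positive -> not definite
Clause 4: 1 positive -> definite
Clause 5: 2 positive -> not definite
Clause 6: 2 positive -> not definite
Clause 7: 2 positive -> not definite
Clause 8: 1 positive -> definite
Definite clause count = 2.

2


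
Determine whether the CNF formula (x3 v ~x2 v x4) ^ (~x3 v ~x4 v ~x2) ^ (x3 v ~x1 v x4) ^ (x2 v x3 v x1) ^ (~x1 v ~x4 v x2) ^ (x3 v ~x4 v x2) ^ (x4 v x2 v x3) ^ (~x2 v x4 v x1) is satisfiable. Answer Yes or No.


Check all 16 possible truth assignments.
Number of satisfying assignments found: 6.
The formula is satisfiable.

Yes


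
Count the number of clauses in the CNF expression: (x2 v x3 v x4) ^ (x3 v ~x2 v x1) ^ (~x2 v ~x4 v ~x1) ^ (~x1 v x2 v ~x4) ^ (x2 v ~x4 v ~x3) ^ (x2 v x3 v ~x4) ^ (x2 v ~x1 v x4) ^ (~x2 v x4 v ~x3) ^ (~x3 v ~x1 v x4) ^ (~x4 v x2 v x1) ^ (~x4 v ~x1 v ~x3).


Each group enclosed in parentheses joined by ^ is one clause.
Counting the conjuncts: 11 clauses.

11


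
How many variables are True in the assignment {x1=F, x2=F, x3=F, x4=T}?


The weight is the number of variables assigned True.
True variables: x4.
Weight = 1.

1


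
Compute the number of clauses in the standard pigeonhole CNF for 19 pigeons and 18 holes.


The PHP encoding has two parts:
1) At-least-one-hole clauses: 19 (one per pigeon, each with 18 literals).
2) At-most-one-pigeon-per-hole clauses: 18 holes * C(19,2) = 18 * 171 = 3078.
Total clauses = 19 + 3078 = 3097.

3097


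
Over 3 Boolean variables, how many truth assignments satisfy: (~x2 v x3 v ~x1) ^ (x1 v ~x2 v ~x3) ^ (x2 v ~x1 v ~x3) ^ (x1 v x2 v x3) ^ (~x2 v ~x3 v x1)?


Enumerate all 8 truth assignments over 3 variables.
Test each against every clause.
Satisfying assignments found: 4.

4
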